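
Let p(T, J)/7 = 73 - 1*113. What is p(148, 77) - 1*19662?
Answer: -19942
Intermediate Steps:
p(T, J) = -280 (p(T, J) = 7*(73 - 1*113) = 7*(73 - 113) = 7*(-40) = -280)
p(148, 77) - 1*19662 = -280 - 1*19662 = -280 - 19662 = -19942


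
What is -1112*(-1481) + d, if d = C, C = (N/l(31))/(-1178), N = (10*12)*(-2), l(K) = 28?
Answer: 6790053286/4123 ≈ 1.6469e+6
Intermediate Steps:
N = -240 (N = 120*(-2) = -240)
C = 30/4123 (C = -240/28/(-1178) = -240*1/28*(-1/1178) = -60/7*(-1/1178) = 30/4123 ≈ 0.0072763)
d = 30/4123 ≈ 0.0072763
-1112*(-1481) + d = -1112*(-1481) + 30/4123 = 1646872 + 30/4123 = 6790053286/4123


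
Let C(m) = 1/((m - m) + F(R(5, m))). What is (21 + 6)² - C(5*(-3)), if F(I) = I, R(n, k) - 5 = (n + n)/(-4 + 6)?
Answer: 7289/10 ≈ 728.90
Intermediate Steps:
R(n, k) = 5 + n (R(n, k) = 5 + (n + n)/(-4 + 6) = 5 + (2*n)/2 = 5 + (2*n)*(½) = 5 + n)
C(m) = ⅒ (C(m) = 1/((m - m) + (5 + 5)) = 1/(0 + 10) = 1/10 = ⅒)
(21 + 6)² - C(5*(-3)) = (21 + 6)² - 1*⅒ = 27² - ⅒ = 729 - ⅒ = 7289/10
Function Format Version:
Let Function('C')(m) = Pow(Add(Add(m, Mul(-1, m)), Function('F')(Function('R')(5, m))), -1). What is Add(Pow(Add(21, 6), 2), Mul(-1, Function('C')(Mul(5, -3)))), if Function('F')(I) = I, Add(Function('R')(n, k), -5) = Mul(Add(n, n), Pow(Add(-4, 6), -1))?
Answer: Rational(7289, 10) ≈ 728.90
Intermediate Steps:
Function('R')(n, k) = Add(5, n) (Function('R')(n, k) = Add(5, Mul(Add(n, n), Pow(Add(-4, 6), -1))) = Add(5, Mul(Mul(2, n), Pow(2, -1))) = Add(5, Mul(Mul(2, n), Rational(1, 2))) = Add(5, n))
Function('C')(m) = Rational(1, 10) (Function('C')(m) = Pow(Add(Add(m, Mul(-1, m)), Add(5, 5)), -1) = Pow(Add(0, 10), -1) = Pow(10, -1) = Rational(1, 10))
Add(Pow(Add(21, 6), 2), Mul(-1, Function('C')(Mul(5, -3)))) = Add(Pow(Add(21, 6), 2), Mul(-1, Rational(1, 10))) = Add(Pow(27, 2), Rational(-1, 10)) = Add(729, Rational(-1, 10)) = Rational(7289, 10)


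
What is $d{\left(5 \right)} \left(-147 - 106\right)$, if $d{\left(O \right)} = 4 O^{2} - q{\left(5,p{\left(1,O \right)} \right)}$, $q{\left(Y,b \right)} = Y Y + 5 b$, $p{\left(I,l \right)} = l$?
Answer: $-12650$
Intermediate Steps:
$q{\left(Y,b \right)} = Y^{2} + 5 b$
$d{\left(O \right)} = -25 - 5 O + 4 O^{2}$ ($d{\left(O \right)} = 4 O^{2} - \left(5^{2} + 5 O\right) = 4 O^{2} - \left(25 + 5 O\right) = -25 - 5 O + 4 O^{2}$)
$d{\left(5 \right)} \left(-147 - 106\right) = \left(-25 - 25 + 4 \cdot 5^{2}\right) \left(-147 - 106\right) = \left(-25 - 25 + 4 \cdot 25\right) \left(-253\right) = \left(-25 - 25 + 100\right) \left(-253\right) = 50 \left(-253\right) = -12650$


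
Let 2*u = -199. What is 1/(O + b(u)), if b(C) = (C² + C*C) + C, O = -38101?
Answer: -1/18400 ≈ -5.4348e-5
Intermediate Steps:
u = -199/2 (u = (½)*(-199) = -199/2 ≈ -99.500)
b(C) = C + 2*C² (b(C) = (C² + C²) + C = 2*C² + C = C + 2*C²)
1/(O + b(u)) = 1/(-38101 - 199*(1 + 2*(-199/2))/2) = 1/(-38101 - 199*(1 - 199)/2) = 1/(-38101 - 199/2*(-198)) = 1/(-38101 + 19701) = 1/(-18400) = -1/18400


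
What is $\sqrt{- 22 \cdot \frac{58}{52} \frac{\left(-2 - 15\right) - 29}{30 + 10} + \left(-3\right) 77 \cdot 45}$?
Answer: $\frac{i \sqrt{175198595}}{130} \approx 101.82 i$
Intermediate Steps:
$\sqrt{- 22 \cdot \frac{58}{52} \frac{\left(-2 - 15\right) - 29}{30 + 10} + \left(-3\right) 77 \cdot 45} = \sqrt{- 22 \cdot 58 \cdot \frac{1}{52} \frac{\left(-2 - 15\right) - 29}{40} - 10395} = \sqrt{\left(-22\right) \frac{29}{26} \left(-17 - 29\right) \frac{1}{40} - 10395} = \sqrt{- \frac{319 \left(\left(-46\right) \frac{1}{40}\right)}{13} - 10395} = \sqrt{\left(- \frac{319}{13}\right) \left(- \frac{23}{20}\right) - 10395} = \sqrt{\frac{7337}{260} - 10395} = \sqrt{- \frac{2695363}{260}} = \frac{i \sqrt{175198595}}{130}$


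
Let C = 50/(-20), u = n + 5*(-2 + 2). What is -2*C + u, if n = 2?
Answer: 7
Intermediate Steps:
u = 2 (u = 2 + 5*(-2 + 2) = 2 + 5*0 = 2 + 0 = 2)
C = -5/2 (C = 50*(-1/20) = -5/2 ≈ -2.5000)
-2*C + u = -2*(-5/2) + 2 = 5 + 2 = 7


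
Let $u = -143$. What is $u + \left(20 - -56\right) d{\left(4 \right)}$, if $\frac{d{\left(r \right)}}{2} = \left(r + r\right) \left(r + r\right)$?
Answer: $9585$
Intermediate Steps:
$d{\left(r \right)} = 8 r^{2}$ ($d{\left(r \right)} = 2 \left(r + r\right) \left(r + r\right) = 2 \cdot 2 r 2 r = 2 \cdot 4 r^{2} = 8 r^{2}$)
$u + \left(20 - -56\right) d{\left(4 \right)} = -143 + \left(20 - -56\right) 8 \cdot 4^{2} = -143 + \left(20 + 56\right) 8 \cdot 16 = -143 + 76 \cdot 128 = -143 + 9728 = 9585$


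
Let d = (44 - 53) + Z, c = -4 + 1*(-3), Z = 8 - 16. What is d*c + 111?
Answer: 230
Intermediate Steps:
Z = -8
c = -7 (c = -4 - 3 = -7)
d = -17 (d = (44 - 53) - 8 = -9 - 8 = -17)
d*c + 111 = -17*(-7) + 111 = 119 + 111 = 230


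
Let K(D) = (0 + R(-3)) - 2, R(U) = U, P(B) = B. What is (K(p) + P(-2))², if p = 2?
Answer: 49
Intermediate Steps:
K(D) = -5 (K(D) = (0 - 3) - 2 = -3 - 2 = -5)
(K(p) + P(-2))² = (-5 - 2)² = (-7)² = 49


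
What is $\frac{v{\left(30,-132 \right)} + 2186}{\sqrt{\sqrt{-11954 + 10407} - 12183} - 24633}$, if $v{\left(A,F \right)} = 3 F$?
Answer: $- \frac{1790}{24633 - \sqrt{-12183 + i \sqrt{1547}}} \approx -0.072666 - 0.00032561 i$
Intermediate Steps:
$\frac{v{\left(30,-132 \right)} + 2186}{\sqrt{\sqrt{-11954 + 10407} - 12183} - 24633} = \frac{3 \left(-132\right) + 2186}{\sqrt{\sqrt{-11954 + 10407} - 12183} - 24633} = \frac{-396 + 2186}{\sqrt{\sqrt{-1547} - 12183} - 24633} = \frac{1790}{\sqrt{i \sqrt{1547} - 12183} - 24633} = \frac{1790}{\sqrt{-12183 + i \sqrt{1547}} - 24633} = \frac{1790}{-24633 + \sqrt{-12183 + i \sqrt{1547}}}$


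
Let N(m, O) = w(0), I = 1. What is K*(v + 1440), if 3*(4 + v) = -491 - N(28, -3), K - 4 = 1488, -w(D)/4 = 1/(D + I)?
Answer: 5700932/3 ≈ 1.9003e+6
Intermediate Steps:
w(D) = -4/(1 + D) (w(D) = -4/(D + 1) = -4/(1 + D))
N(m, O) = -4 (N(m, O) = -4/(1 + 0) = -4/1 = -4*1 = -4)
K = 1492 (K = 4 + 1488 = 1492)
v = -499/3 (v = -4 + (-491 - 1*(-4))/3 = -4 + (-491 + 4)/3 = -4 + (⅓)*(-487) = -4 - 487/3 = -499/3 ≈ -166.33)
K*(v + 1440) = 1492*(-499/3 + 1440) = 1492*(3821/3) = 5700932/3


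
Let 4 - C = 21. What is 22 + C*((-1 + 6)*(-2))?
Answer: 192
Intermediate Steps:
C = -17 (C = 4 - 1*21 = 4 - 21 = -17)
22 + C*((-1 + 6)*(-2)) = 22 - 17*(-1 + 6)*(-2) = 22 - 85*(-2) = 22 - 17*(-10) = 22 + 170 = 192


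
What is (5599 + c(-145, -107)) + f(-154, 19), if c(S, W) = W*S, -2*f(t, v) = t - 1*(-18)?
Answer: 21182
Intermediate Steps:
f(t, v) = -9 - t/2 (f(t, v) = -(t - 1*(-18))/2 = -(t + 18)/2 = -(18 + t)/2 = -9 - t/2)
c(S, W) = S*W
(5599 + c(-145, -107)) + f(-154, 19) = (5599 - 145*(-107)) + (-9 - ½*(-154)) = (5599 + 15515) + (-9 + 77) = 21114 + 68 = 21182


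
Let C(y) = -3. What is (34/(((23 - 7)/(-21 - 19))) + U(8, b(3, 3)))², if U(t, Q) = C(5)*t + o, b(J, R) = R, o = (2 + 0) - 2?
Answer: 11881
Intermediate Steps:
o = 0 (o = 2 - 2 = 0)
U(t, Q) = -3*t (U(t, Q) = -3*t + 0 = -3*t)
(34/(((23 - 7)/(-21 - 19))) + U(8, b(3, 3)))² = (34/(((23 - 7)/(-21 - 19))) - 3*8)² = (34/((16/(-40))) - 24)² = (34/((16*(-1/40))) - 24)² = (34/(-⅖) - 24)² = (34*(-5/2) - 24)² = (-85 - 24)² = (-109)² = 11881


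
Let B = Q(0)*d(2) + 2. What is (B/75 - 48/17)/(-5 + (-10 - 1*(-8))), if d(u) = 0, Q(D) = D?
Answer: 3566/8925 ≈ 0.39955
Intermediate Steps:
B = 2 (B = 0*0 + 2 = 0 + 2 = 2)
(B/75 - 48/17)/(-5 + (-10 - 1*(-8))) = (2/75 - 48/17)/(-5 + (-10 - 1*(-8))) = (2*(1/75) - 48*1/17)/(-5 + (-10 + 8)) = (2/75 - 48/17)/(-5 - 2) = -3566/1275/(-7) = -1/7*(-3566/1275) = 3566/8925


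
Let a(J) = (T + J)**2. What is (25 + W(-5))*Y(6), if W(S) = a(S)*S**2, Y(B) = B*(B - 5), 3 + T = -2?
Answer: 15150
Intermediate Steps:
T = -5 (T = -3 - 2 = -5)
a(J) = (-5 + J)**2
Y(B) = B*(-5 + B)
W(S) = S**2*(-5 + S)**2 (W(S) = (-5 + S)**2*S**2 = S**2*(-5 + S)**2)
(25 + W(-5))*Y(6) = (25 + (-5)**2*(-5 - 5)**2)*(6*(-5 + 6)) = (25 + 25*(-10)**2)*(6*1) = (25 + 25*100)*6 = (25 + 2500)*6 = 2525*6 = 15150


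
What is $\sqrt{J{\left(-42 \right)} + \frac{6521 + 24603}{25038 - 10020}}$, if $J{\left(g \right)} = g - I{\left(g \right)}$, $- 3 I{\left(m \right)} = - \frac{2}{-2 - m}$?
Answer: $\frac{i \sqrt{225225809535}}{75090} \approx 6.3201 i$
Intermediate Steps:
$I{\left(m \right)} = \frac{2}{3 \left(-2 - m\right)}$ ($I{\left(m \right)} = - \frac{\left(-2\right) \frac{1}{-2 - m}}{3} = \frac{2}{3 \left(-2 - m\right)}$)
$J{\left(g \right)} = g + \frac{2}{6 + 3 g}$ ($J{\left(g \right)} = g - - \frac{2}{6 + 3 g} = g + \frac{2}{6 + 3 g}$)
$\sqrt{J{\left(-42 \right)} + \frac{6521 + 24603}{25038 - 10020}} = \sqrt{\frac{\frac{2}{3} - 42 \left(2 - 42\right)}{2 - 42} + \frac{6521 + 24603}{25038 - 10020}} = \sqrt{\frac{\frac{2}{3} - -1680}{-40} + \frac{31124}{15018}} = \sqrt{- \frac{\frac{2}{3} + 1680}{40} + 31124 \cdot \frac{1}{15018}} = \sqrt{\left(- \frac{1}{40}\right) \frac{5042}{3} + \frac{15562}{7509}} = \sqrt{- \frac{2521}{60} + \frac{15562}{7509}} = \sqrt{- \frac{5998823}{150180}} = \frac{i \sqrt{225225809535}}{75090}$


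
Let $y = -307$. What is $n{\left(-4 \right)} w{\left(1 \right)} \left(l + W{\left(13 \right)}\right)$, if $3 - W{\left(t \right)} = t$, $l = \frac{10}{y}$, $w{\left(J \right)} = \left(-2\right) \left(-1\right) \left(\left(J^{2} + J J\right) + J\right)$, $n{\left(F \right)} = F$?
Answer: $\frac{73920}{307} \approx 240.78$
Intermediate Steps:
$w{\left(J \right)} = 2 J + 4 J^{2}$ ($w{\left(J \right)} = 2 \left(\left(J^{2} + J^{2}\right) + J\right) = 2 \left(2 J^{2} + J\right) = 2 \left(J + 2 J^{2}\right) = 2 J + 4 J^{2}$)
$l = - \frac{10}{307}$ ($l = \frac{10}{-307} = 10 \left(- \frac{1}{307}\right) = - \frac{10}{307} \approx -0.032573$)
$W{\left(t \right)} = 3 - t$
$n{\left(-4 \right)} w{\left(1 \right)} \left(l + W{\left(13 \right)}\right) = - 4 \cdot 2 \cdot 1 \left(1 + 2 \cdot 1\right) \left(- \frac{10}{307} + \left(3 - 13\right)\right) = - 4 \cdot 2 \cdot 1 \left(1 + 2\right) \left(- \frac{10}{307} + \left(3 - 13\right)\right) = - 4 \cdot 2 \cdot 1 \cdot 3 \left(- \frac{10}{307} - 10\right) = \left(-4\right) 6 \left(- \frac{3080}{307}\right) = \left(-24\right) \left(- \frac{3080}{307}\right) = \frac{73920}{307}$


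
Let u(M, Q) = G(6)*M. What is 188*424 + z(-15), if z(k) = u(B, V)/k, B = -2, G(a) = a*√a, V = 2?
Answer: 79712 + 4*√6/5 ≈ 79714.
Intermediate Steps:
G(a) = a^(3/2)
u(M, Q) = 6*M*√6 (u(M, Q) = 6^(3/2)*M = (6*√6)*M = 6*M*√6)
z(k) = -12*√6/k (z(k) = (6*(-2)*√6)/k = (-12*√6)/k = -12*√6/k)
188*424 + z(-15) = 188*424 - 12*√6/(-15) = 79712 - 12*√6*(-1/15) = 79712 + 4*√6/5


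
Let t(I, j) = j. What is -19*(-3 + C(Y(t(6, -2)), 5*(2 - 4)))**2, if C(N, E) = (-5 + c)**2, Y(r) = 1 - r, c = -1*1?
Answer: -20691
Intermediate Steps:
c = -1
C(N, E) = 36 (C(N, E) = (-5 - 1)**2 = (-6)**2 = 36)
-19*(-3 + C(Y(t(6, -2)), 5*(2 - 4)))**2 = -19*(-3 + 36)**2 = -19*33**2 = -19*1089 = -20691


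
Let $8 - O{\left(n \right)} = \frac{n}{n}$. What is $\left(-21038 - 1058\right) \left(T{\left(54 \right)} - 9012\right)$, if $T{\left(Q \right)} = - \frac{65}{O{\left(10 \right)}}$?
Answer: $\frac{1395340304}{7} \approx 1.9933 \cdot 10^{8}$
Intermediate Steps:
$O{\left(n \right)} = 7$ ($O{\left(n \right)} = 8 - \frac{n}{n} = 8 - 1 = 7$)
$T{\left(Q \right)} = - \frac{65}{7}$
$\left(-21038 - 1058\right) \left(T{\left(54 \right)} - 9012\right) = \left(-21038 - 1058\right) \left(- \frac{65}{7} - 9012\right) = \left(-22096\right) \left(- \frac{63149}{7}\right) = \frac{1395340304}{7}$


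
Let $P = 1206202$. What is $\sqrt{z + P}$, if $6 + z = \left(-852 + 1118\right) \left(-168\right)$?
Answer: $2 \sqrt{290377} \approx 1077.7$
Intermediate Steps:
$z = -44694$ ($z = -6 + \left(-852 + 1118\right) \left(-168\right) = -6 + 266 \left(-168\right) = -6 - 44688 = -44694$)
$\sqrt{z + P} = \sqrt{-44694 + 1206202} = \sqrt{1161508} = 2 \sqrt{290377}$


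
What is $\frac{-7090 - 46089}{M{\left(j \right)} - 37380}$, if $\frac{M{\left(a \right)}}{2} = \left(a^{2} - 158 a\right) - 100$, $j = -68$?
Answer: $\frac{53179}{6844} \approx 7.7702$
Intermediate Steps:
$M{\left(a \right)} = -200 - 316 a + 2 a^{2}$ ($M{\left(a \right)} = 2 \left(\left(a^{2} - 158 a\right) - 100\right) = 2 \left(-100 + a^{2} - 158 a\right) = -200 - 316 a + 2 a^{2}$)
$\frac{-7090 - 46089}{M{\left(j \right)} - 37380} = \frac{-7090 - 46089}{\left(-200 - -21488 + 2 \left(-68\right)^{2}\right) - 37380} = - \frac{53179}{\left(-200 + 21488 + 2 \cdot 4624\right) - 37380} = - \frac{53179}{\left(-200 + 21488 + 9248\right) - 37380} = - \frac{53179}{30536 - 37380} = - \frac{53179}{-6844} = \left(-53179\right) \left(- \frac{1}{6844}\right) = \frac{53179}{6844}$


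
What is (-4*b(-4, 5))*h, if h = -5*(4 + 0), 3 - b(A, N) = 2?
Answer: 80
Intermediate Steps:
b(A, N) = 1 (b(A, N) = 3 - 1*2 = 3 - 2 = 1)
h = -20 (h = -5*4 = -20)
(-4*b(-4, 5))*h = -4*1*(-20) = -4*(-20) = 80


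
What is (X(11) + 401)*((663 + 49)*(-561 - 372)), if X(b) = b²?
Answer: -346762512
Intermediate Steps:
(X(11) + 401)*((663 + 49)*(-561 - 372)) = (11² + 401)*((663 + 49)*(-561 - 372)) = (121 + 401)*(712*(-933)) = 522*(-664296) = -346762512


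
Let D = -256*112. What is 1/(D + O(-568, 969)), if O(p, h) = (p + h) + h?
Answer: -1/27302 ≈ -3.6627e-5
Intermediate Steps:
O(p, h) = p + 2*h (O(p, h) = (h + p) + h = p + 2*h)
D = -28672
1/(D + O(-568, 969)) = 1/(-28672 + (-568 + 2*969)) = 1/(-28672 + (-568 + 1938)) = 1/(-28672 + 1370) = 1/(-27302) = -1/27302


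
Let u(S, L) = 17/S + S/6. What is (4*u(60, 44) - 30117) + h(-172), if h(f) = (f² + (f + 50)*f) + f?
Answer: 304802/15 ≈ 20320.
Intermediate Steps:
u(S, L) = 17/S + S/6 (u(S, L) = 17/S + S*(⅙) = 17/S + S/6)
h(f) = f + f² + f*(50 + f) (h(f) = (f² + (50 + f)*f) + f = (f² + f*(50 + f)) + f = f + f² + f*(50 + f))
(4*u(60, 44) - 30117) + h(-172) = (4*(17/60 + (⅙)*60) - 30117) - 172*(51 + 2*(-172)) = (4*(17*(1/60) + 10) - 30117) - 172*(51 - 344) = (4*(17/60 + 10) - 30117) - 172*(-293) = (4*(617/60) - 30117) + 50396 = (617/15 - 30117) + 50396 = -451138/15 + 50396 = 304802/15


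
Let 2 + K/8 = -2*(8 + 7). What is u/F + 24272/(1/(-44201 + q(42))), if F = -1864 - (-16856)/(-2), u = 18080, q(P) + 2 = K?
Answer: -2776547070424/2573 ≈ -1.0791e+9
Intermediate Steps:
K = -256 (K = -16 + 8*(-2*(8 + 7)) = -16 + 8*(-2*15) = -16 + 8*(-30) = -16 - 240 = -256)
q(P) = -258 (q(P) = -2 - 256 = -258)
F = -10292 (F = -1864 - (-16856)*(-1)/2 = -1864 - 196*43 = -1864 - 8428 = -10292)
u/F + 24272/(1/(-44201 + q(42))) = 18080/(-10292) + 24272/(1/(-44201 - 258)) = 18080*(-1/10292) + 24272/(1/(-44459)) = -4520/2573 + 24272/(-1/44459) = -4520/2573 + 24272*(-44459) = -4520/2573 - 1079108848 = -2776547070424/2573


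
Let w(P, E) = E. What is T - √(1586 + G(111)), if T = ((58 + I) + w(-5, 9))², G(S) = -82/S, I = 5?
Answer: 5184 - 2*√4883001/111 ≈ 5144.2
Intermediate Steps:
T = 5184 (T = ((58 + 5) + 9)² = (63 + 9)² = 72² = 5184)
T - √(1586 + G(111)) = 5184 - √(1586 - 82/111) = 5184 - √(175964/111) = 5184 - 2*√4883001/111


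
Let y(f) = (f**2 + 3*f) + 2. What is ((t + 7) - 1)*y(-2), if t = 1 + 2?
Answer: 0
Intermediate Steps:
t = 3
y(f) = 2 + f**2 + 3*f
((t + 7) - 1)*y(-2) = ((3 + 7) - 1)*(2 + (-2)**2 + 3*(-2)) = (10 - 1)*(2 + 4 - 6) = 9*0 = 0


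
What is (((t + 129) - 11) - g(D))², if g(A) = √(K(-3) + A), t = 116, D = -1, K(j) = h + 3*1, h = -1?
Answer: 54289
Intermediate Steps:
K(j) = 2 (K(j) = -1 + 3*1 = -1 + 3 = 2)
g(A) = √(2 + A)
(((t + 129) - 11) - g(D))² = (((116 + 129) - 11) - √(2 - 1))² = ((245 - 11) - √1)² = (234 - 1*1)² = (234 - 1)² = 233² = 54289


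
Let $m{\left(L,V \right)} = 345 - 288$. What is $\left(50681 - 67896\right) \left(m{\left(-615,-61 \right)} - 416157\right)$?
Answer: $7163161500$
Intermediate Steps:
$m{\left(L,V \right)} = 57$
$\left(50681 - 67896\right) \left(m{\left(-615,-61 \right)} - 416157\right) = \left(50681 - 67896\right) \left(57 - 416157\right) = \left(-17215\right) \left(-416100\right) = 7163161500$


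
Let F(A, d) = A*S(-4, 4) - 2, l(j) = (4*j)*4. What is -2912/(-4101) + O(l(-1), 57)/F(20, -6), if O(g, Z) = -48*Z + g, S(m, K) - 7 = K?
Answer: -5325568/447009 ≈ -11.914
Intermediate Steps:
S(m, K) = 7 + K
l(j) = 16*j
F(A, d) = -2 + 11*A (F(A, d) = A*(7 + 4) - 2 = A*11 - 2 = 11*A - 2 = -2 + 11*A)
O(g, Z) = g - 48*Z
-2912/(-4101) + O(l(-1), 57)/F(20, -6) = -2912/(-4101) + (16*(-1) - 48*57)/(-2 + 11*20) = -2912*(-1/4101) + (-16 - 2736)/(-2 + 220) = 2912/4101 - 2752/218 = 2912/4101 - 2752*1/218 = 2912/4101 - 1376/109 = -5325568/447009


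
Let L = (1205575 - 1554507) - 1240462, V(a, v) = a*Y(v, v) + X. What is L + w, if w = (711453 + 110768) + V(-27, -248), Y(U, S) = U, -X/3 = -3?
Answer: -760468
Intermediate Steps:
X = 9 (X = -3*(-3) = 9)
V(a, v) = 9 + a*v (V(a, v) = a*v + 9 = 9 + a*v)
w = 828926 (w = (711453 + 110768) + (9 - 27*(-248)) = 822221 + (9 + 6696) = 822221 + 6705 = 828926)
L = -1589394 (L = -348932 - 1240462 = -1589394)
L + w = -1589394 + 828926 = -760468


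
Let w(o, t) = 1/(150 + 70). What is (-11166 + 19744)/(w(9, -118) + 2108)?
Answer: 1887160/463761 ≈ 4.0693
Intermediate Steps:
w(o, t) = 1/220
(-11166 + 19744)/(w(9, -118) + 2108) = (-11166 + 19744)/(1/220 + 2108) = 8578/(463761/220) = 8578*(220/463761) = 1887160/463761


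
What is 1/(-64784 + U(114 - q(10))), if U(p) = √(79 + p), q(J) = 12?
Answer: -64784/4196966475 - √181/4196966475 ≈ -1.5439e-5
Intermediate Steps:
1/(-64784 + U(114 - q(10))) = 1/(-64784 + √(79 + (114 - 1*12))) = 1/(-64784 + √(79 + (114 - 12))) = 1/(-64784 + √(79 + 102)) = 1/(-64784 + √181)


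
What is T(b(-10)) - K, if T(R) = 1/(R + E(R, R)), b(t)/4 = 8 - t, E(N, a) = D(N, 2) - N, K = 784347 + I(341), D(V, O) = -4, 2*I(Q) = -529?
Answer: -3136331/4 ≈ -7.8408e+5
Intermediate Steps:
I(Q) = -529/2 (I(Q) = (½)*(-529) = -529/2)
K = 1568165/2 (K = 784347 - 529/2 = 1568165/2 ≈ 7.8408e+5)
E(N, a) = -4 - N
b(t) = 32 - 4*t (b(t) = 4*(8 - t) = 32 - 4*t)
T(R) = -¼ (T(R) = 1/(R + (-4 - R)) = 1/(-4) = -¼)
T(b(-10)) - K = -¼ - 1*1568165/2 = -¼ - 1568165/2 = -3136331/4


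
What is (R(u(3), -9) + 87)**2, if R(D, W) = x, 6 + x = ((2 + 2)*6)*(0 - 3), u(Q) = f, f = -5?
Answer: 81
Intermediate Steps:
u(Q) = -5
x = -78 (x = -6 + ((2 + 2)*6)*(0 - 3) = -6 + (4*6)*(-3) = -6 + 24*(-3) = -6 - 72 = -78)
R(D, W) = -78
(R(u(3), -9) + 87)**2 = (-78 + 87)**2 = 9**2 = 81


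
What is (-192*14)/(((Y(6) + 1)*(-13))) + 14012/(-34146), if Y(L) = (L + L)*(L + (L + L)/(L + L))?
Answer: 38150594/18865665 ≈ 2.0222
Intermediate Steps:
Y(L) = 2*L*(1 + L) (Y(L) = (2*L)*(L + (2*L)/((2*L))) = (2*L)*(L + (2*L)*(1/(2*L))) = (2*L)*(L + 1) = (2*L)*(1 + L) = 2*L*(1 + L))
(-192*14)/(((Y(6) + 1)*(-13))) + 14012/(-34146) = (-192*14)/(((2*6*(1 + 6) + 1)*(-13))) + 14012/(-34146) = -2688*(-1/(13*(2*6*7 + 1))) + 14012*(-1/34146) = -2688*(-1/(13*(84 + 1))) - 7006/17073 = -2688/(85*(-13)) - 7006/17073 = -2688/(-1105) - 7006/17073 = -2688*(-1/1105) - 7006/17073 = 2688/1105 - 7006/17073 = 38150594/18865665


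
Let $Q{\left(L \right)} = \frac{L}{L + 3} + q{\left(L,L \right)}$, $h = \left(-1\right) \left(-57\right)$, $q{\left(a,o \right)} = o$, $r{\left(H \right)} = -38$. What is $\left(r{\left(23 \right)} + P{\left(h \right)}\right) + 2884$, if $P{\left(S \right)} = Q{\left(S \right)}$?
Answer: $\frac{58079}{20} \approx 2903.9$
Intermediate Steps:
$h = 57$
$Q{\left(L \right)} = L + \frac{L}{3 + L}$ ($Q{\left(L \right)} = \frac{L}{L + 3} + L = \frac{L}{3 + L} + L = L + \frac{L}{3 + L}$)
$P{\left(S \right)} = \frac{S \left(4 + S\right)}{3 + S}$
$\left(r{\left(23 \right)} + P{\left(h \right)}\right) + 2884 = \left(-38 + \frac{57 \left(4 + 57\right)}{3 + 57}\right) + 2884 = \left(-38 + 57 \cdot \frac{1}{60} \cdot 61\right) + 2884 = \left(-38 + \frac{1159}{20}\right) + 2884 = \frac{399}{20} + 2884 = \frac{58079}{20}$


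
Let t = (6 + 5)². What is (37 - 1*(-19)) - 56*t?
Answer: -6720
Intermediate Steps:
t = 121 (t = 11² = 121)
(37 - 1*(-19)) - 56*t = (37 - 1*(-19)) - 56*121 = (37 + 19) - 6776 = 56 - 6776 = -6720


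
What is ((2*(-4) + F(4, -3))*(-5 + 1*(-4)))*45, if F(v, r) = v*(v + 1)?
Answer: -4860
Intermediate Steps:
F(v, r) = v*(1 + v)
((2*(-4) + F(4, -3))*(-5 + 1*(-4)))*45 = ((2*(-4) + 4*(1 + 4))*(-5 + 1*(-4)))*45 = ((-8 + 4*5)*(-5 - 4))*45 = ((-8 + 20)*(-9))*45 = (12*(-9))*45 = -108*45 = -4860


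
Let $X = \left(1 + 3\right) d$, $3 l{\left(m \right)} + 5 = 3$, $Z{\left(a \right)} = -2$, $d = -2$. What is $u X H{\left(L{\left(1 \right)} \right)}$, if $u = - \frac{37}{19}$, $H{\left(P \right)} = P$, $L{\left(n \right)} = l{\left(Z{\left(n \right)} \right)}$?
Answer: $- \frac{592}{57} \approx -10.386$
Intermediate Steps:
$l{\left(m \right)} = - \frac{2}{3}$ ($l{\left(m \right)} = - \frac{5}{3} + \frac{1}{3} \cdot 3 = - \frac{5}{3} + 1 = - \frac{2}{3}$)
$L{\left(n \right)} = - \frac{2}{3}$
$X = -8$ ($X = \left(1 + 3\right) \left(-2\right) = 4 \left(-2\right) = -8$)
$u = - \frac{37}{19}$ ($u = \left(-37\right) \frac{1}{19} = - \frac{37}{19} \approx -1.9474$)
$u X H{\left(L{\left(1 \right)} \right)} = \left(- \frac{37}{19}\right) \left(-8\right) \left(- \frac{2}{3}\right) = \frac{296}{19} \left(- \frac{2}{3}\right) = - \frac{592}{57}$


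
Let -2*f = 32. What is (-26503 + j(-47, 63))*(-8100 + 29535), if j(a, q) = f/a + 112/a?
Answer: -26702372595/47 ≈ -5.6814e+8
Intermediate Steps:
f = -16 (f = -½*32 = -16)
j(a, q) = 96/a (j(a, q) = -16/a + 112/a = 96/a)
(-26503 + j(-47, 63))*(-8100 + 29535) = (-26503 + 96/(-47))*(-8100 + 29535) = (-26503 + 96*(-1/47))*21435 = (-26503 - 96/47)*21435 = -1245737/47*21435 = -26702372595/47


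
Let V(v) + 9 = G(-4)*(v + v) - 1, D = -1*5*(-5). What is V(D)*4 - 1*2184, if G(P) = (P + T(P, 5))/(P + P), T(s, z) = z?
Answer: -2249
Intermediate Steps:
G(P) = (5 + P)/(2*P) (G(P) = (P + 5)/(P + P) = (5 + P)/((2*P)) = (5 + P)*(1/(2*P)) = (5 + P)/(2*P))
D = 25 (D = -5*(-5) = 25)
V(v) = -10 - v/4 (V(v) = -9 + (((½)*(5 - 4)/(-4))*(v + v) - 1) = -9 + (((½)*(-¼)*1)*(2*v) - 1) = -9 + (-v/4 - 1) = -9 + (-1 - v/4) = -10 - v/4)
V(D)*4 - 1*2184 = (-10 - ¼*25)*4 - 1*2184 = (-10 - 25/4)*4 - 2184 = -65/4*4 - 2184 = -65 - 2184 = -2249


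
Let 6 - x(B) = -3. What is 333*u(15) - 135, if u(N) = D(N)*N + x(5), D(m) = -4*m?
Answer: -296838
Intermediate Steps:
x(B) = 9 (x(B) = 6 - 1*(-3) = 6 + 3 = 9)
u(N) = 9 - 4*N² (u(N) = (-4*N)*N + 9 = -4*N² + 9 = 9 - 4*N²)
333*u(15) - 135 = 333*(9 - 4*15²) - 135 = 333*(9 - 4*225) - 135 = 333*(9 - 900) - 135 = 333*(-891) - 135 = -296703 - 135 = -296838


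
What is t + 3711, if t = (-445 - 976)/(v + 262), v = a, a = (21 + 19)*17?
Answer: 3494341/942 ≈ 3709.5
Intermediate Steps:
a = 680 (a = 40*17 = 680)
v = 680
t = -1421/942 (t = (-445 - 976)/(680 + 262) = -1421/942 ≈ -1.5085)
t + 3711 = -1421/942 + 3711 = 3494341/942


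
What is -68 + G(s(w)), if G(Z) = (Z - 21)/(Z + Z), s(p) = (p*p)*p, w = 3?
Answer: -611/9 ≈ -67.889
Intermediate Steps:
s(p) = p**3 (s(p) = p**2*p = p**3)
G(Z) = (-21 + Z)/(2*Z) (G(Z) = (-21 + Z)/((2*Z)) = (-21 + Z)*(1/(2*Z)) = (-21 + Z)/(2*Z))
-68 + G(s(w)) = -68 + (-21 + 3**3)/(2*(3**3)) = -68 + (1/2)*(-21 + 27)/27 = -68 + (1/2)*(1/27)*6 = -68 + 1/9 = -611/9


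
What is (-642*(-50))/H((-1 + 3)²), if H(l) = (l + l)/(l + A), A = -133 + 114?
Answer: -120375/2 ≈ -60188.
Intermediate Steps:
A = -19
H(l) = 2*l/(-19 + l) (H(l) = (l + l)/(l - 19) = (2*l)/(-19 + l) = 2*l/(-19 + l))
(-642*(-50))/H((-1 + 3)²) = (-642*(-50))/((2*(-1 + 3)²/(-19 + (-1 + 3)²))) = 32100/((2*2²/(-19 + 2²))) = 32100/((2*4/(-19 + 4))) = 32100/((2*4/(-15))) = 32100/((2*4*(-1/15))) = 32100/(-8/15) = 32100*(-15/8) = -120375/2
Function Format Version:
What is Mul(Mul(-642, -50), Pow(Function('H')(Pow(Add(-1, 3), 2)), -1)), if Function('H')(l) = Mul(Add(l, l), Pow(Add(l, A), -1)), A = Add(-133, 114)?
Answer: Rational(-120375, 2) ≈ -60188.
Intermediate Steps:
A = -19
Function('H')(l) = Mul(2, l, Pow(Add(-19, l), -1)) (Function('H')(l) = Mul(Add(l, l), Pow(Add(l, -19), -1)) = Mul(Mul(2, l), Pow(Add(-19, l), -1)) = Mul(2, l, Pow(Add(-19, l), -1)))
Mul(Mul(-642, -50), Pow(Function('H')(Pow(Add(-1, 3), 2)), -1)) = Mul(Mul(-642, -50), Pow(Mul(2, Pow(Add(-1, 3), 2), Pow(Add(-19, Pow(Add(-1, 3), 2)), -1)), -1)) = Mul(32100, Pow(Mul(2, Pow(2, 2), Pow(Add(-19, Pow(2, 2)), -1)), -1)) = Mul(32100, Pow(Mul(2, 4, Pow(Add(-19, 4), -1)), -1)) = Mul(32100, Pow(Mul(2, 4, Pow(-15, -1)), -1)) = Mul(32100, Pow(Mul(2, 4, Rational(-1, 15)), -1)) = Mul(32100, Pow(Rational(-8, 15), -1)) = Mul(32100, Rational(-15, 8)) = Rational(-120375, 2)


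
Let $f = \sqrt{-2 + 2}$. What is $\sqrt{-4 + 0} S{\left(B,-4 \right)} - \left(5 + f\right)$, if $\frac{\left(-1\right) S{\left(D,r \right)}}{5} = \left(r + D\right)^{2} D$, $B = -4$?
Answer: $-5 + 2560 i \approx -5.0 + 2560.0 i$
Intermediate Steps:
$f = 0$ ($f = \sqrt{0} = 0$)
$S{\left(D,r \right)} = - 5 D \left(D + r\right)^{2}$ ($S{\left(D,r \right)} = - 5 \left(r + D\right)^{2} D = - 5 \left(D + r\right)^{2} D = - 5 D \left(D + r\right)^{2}$)
$\sqrt{-4 + 0} S{\left(B,-4 \right)} - \left(5 + f\right) = \sqrt{-4 + 0} \left(\left(-5\right) \left(-4\right) \left(-4 - 4\right)^{2}\right) - 5 = \sqrt{-4} \left(\left(-5\right) \left(-4\right) \left(-8\right)^{2}\right) + \left(-5 + 0\right) = 2 i \left(\left(-5\right) \left(-4\right) 64\right) - 5 = 2 i 1280 - 5 = 2560 i - 5 = -5 + 2560 i$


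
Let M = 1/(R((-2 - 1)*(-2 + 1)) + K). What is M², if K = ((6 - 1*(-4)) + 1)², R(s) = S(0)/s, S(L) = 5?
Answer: 9/135424 ≈ 6.6458e-5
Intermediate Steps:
R(s) = 5/s
K = 121 (K = ((6 + 4) + 1)² = (10 + 1)² = 11² = 121)
M = 3/368 (M = 1/(5/(((-2 - 1)*(-2 + 1))) + 121) = 1/(5/((-3*(-1))) + 121) = 1/(5/3 + 121) = 1/(368/3) = 3/368 ≈ 0.0081522)
M² = (3/368)² = 9/135424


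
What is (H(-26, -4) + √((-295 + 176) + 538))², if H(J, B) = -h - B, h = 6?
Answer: (2 - √419)² ≈ 341.12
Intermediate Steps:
H(J, B) = -6 - B (H(J, B) = -1*6 - B = -6 - B)
(H(-26, -4) + √((-295 + 176) + 538))² = ((-6 - 1*(-4)) + √((-295 + 176) + 538))² = ((-6 + 4) + √(-119 + 538))² = (-2 + √419)²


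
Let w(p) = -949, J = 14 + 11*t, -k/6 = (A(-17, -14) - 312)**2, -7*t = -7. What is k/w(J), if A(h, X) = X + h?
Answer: 705894/949 ≈ 743.83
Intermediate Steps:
t = 1 (t = -1/7*(-7) = 1)
k = -705894 (k = -6*((-14 - 17) - 312)**2 = -6*(-31 - 312)**2 = -6*(-343)**2 = -6*117649 = -705894)
J = 25 (J = 14 + 11*1 = 14 + 11 = 25)
k/w(J) = -705894/(-949) = -705894*(-1/949) = 705894/949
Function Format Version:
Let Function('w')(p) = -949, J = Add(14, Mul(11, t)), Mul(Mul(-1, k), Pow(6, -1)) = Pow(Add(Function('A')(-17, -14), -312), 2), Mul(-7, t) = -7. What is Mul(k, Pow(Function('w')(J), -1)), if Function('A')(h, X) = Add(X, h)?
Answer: Rational(705894, 949) ≈ 743.83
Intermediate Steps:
t = 1 (t = Mul(Rational(-1, 7), -7) = 1)
k = -705894 (k = Mul(-6, Pow(Add(Add(-14, -17), -312), 2)) = Mul(-6, Pow(Add(-31, -312), 2)) = Mul(-6, Pow(-343, 2)) = Mul(-6, 117649) = -705894)
J = 25 (J = Add(14, Mul(11, 1)) = Add(14, 11) = 25)
Mul(k, Pow(Function('w')(J), -1)) = Mul(-705894, Pow(-949, -1)) = Mul(-705894, Rational(-1, 949)) = Rational(705894, 949)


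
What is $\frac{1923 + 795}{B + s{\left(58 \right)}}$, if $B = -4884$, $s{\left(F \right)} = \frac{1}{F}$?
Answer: $- \frac{157644}{283271} \approx -0.55651$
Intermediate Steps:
$\frac{1923 + 795}{B + s{\left(58 \right)}} = \frac{1923 + 795}{-4884 + \frac{1}{58}} = \frac{2718}{-4884 + \frac{1}{58}} = \frac{2718}{- \frac{283271}{58}} = 2718 \left(- \frac{58}{283271}\right) = - \frac{157644}{283271}$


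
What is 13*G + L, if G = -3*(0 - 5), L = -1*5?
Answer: 190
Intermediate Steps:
L = -5
G = 15 (G = -3*(-5) = 15)
13*G + L = 13*15 - 5 = 195 - 5 = 190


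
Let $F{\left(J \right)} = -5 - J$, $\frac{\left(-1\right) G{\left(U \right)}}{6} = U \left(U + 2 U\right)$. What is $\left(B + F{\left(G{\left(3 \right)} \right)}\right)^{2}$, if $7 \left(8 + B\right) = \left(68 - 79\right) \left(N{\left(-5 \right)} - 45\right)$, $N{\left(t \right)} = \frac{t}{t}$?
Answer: $\frac{2331729}{49} \approx 47586.0$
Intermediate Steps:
$G{\left(U \right)} = - 18 U^{2}$ ($G{\left(U \right)} = - 6 U \left(U + 2 U\right) = - 6 U 3 U = - 6 \cdot 3 U^{2} = - 18 U^{2}$)
$N{\left(t \right)} = 1$
$B = \frac{428}{7}$ ($B = -8 + \frac{\left(68 - 79\right) \left(1 - 45\right)}{7} = -8 + \frac{\left(-11\right) \left(-44\right)}{7} = -8 + \frac{1}{7} \cdot 484 = -8 + \frac{484}{7} = \frac{428}{7} \approx 61.143$)
$\left(B + F{\left(G{\left(3 \right)} \right)}\right)^{2} = \left(\frac{428}{7} - \left(5 - 18 \cdot 3^{2}\right)\right)^{2} = \left(\frac{428}{7} - \left(5 - 162\right)\right)^{2} = \left(\frac{428}{7} - -157\right)^{2} = \left(\frac{428}{7} + \left(-5 + 162\right)\right)^{2} = \left(\frac{428}{7} + 157\right)^{2} = \left(\frac{1527}{7}\right)^{2} = \frac{2331729}{49}$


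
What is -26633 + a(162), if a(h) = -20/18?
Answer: -239707/9 ≈ -26634.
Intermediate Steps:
a(h) = -10/9 (a(h) = -20*1/18 = -10/9)
-26633 + a(162) = -26633 - 10/9 = -239707/9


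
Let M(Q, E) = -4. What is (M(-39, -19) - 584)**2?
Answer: 345744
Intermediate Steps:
(M(-39, -19) - 584)**2 = (-4 - 584)**2 = (-588)**2 = 345744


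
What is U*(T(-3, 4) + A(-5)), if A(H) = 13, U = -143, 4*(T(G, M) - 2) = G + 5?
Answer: -4433/2 ≈ -2216.5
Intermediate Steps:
T(G, M) = 13/4 + G/4 (T(G, M) = 2 + (G + 5)/4 = 2 + (5 + G)/4 = 2 + (5/4 + G/4) = 13/4 + G/4)
U*(T(-3, 4) + A(-5)) = -143*((13/4 + (¼)*(-3)) + 13) = -143*((13/4 - ¾) + 13) = -143*(5/2 + 13) = -143*31/2 = -4433/2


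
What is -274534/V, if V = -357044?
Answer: 137267/178522 ≈ 0.76891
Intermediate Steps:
-274534/V = -274534/(-357044) = -274534*(-1/357044) = 137267/178522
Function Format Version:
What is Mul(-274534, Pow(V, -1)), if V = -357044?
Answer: Rational(137267, 178522) ≈ 0.76891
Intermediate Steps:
Mul(-274534, Pow(V, -1)) = Mul(-274534, Pow(-357044, -1)) = Mul(-274534, Rational(-1, 357044)) = Rational(137267, 178522)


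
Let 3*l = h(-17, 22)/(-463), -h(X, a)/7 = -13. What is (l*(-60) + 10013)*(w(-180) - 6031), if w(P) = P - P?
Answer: -27970807009/463 ≈ -6.0412e+7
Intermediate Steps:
h(X, a) = 91 (h(X, a) = -7*(-13) = 91)
w(P) = 0
l = -91/1389 (l = (91/(-463))/3 = (91*(-1/463))/3 = (⅓)*(-91/463) = -91/1389 ≈ -0.065515)
(l*(-60) + 10013)*(w(-180) - 6031) = (-91/1389*(-60) + 10013)*(0 - 6031) = (1820/463 + 10013)*(-6031) = (4637839/463)*(-6031) = -27970807009/463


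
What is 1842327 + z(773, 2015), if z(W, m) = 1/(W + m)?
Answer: 5136407677/2788 ≈ 1.8423e+6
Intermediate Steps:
1842327 + z(773, 2015) = 1842327 + 1/(773 + 2015) = 1842327 + 1/2788 = 5136407677/2788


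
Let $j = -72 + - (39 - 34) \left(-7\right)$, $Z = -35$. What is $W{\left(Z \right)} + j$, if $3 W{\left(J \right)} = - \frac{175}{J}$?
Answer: $- \frac{106}{3} \approx -35.333$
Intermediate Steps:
$W{\left(J \right)} = - \frac{175}{3 J}$ ($W{\left(J \right)} = \frac{\left(-175\right) \frac{1}{J}}{3} = - \frac{175}{3 J}$)
$j = -37$ ($j = -72 + - (39 - 34) \left(-7\right) = -72 + \left(-1\right) 5 \left(-7\right) = -72 - -35 = -72 + 35 = -37$)
$W{\left(Z \right)} + j = - \frac{175}{3 \left(-35\right)} - 37 = \left(- \frac{175}{3}\right) \left(- \frac{1}{35}\right) - 37 = \frac{5}{3} - 37 = - \frac{106}{3}$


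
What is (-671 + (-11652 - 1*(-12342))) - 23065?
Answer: -23046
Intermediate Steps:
(-671 + (-11652 - 1*(-12342))) - 23065 = (-671 + (-11652 + 12342)) - 23065 = (-671 + 690) - 23065 = 19 - 23065 = -23046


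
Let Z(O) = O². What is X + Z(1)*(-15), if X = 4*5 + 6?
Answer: 11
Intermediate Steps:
X = 26 (X = 20 + 6 = 26)
X + Z(1)*(-15) = 26 + 1²*(-15) = 26 + 1*(-15) = 26 - 15 = 11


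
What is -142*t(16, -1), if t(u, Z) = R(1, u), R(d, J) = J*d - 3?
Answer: -1846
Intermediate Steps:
R(d, J) = -3 + J*d
t(u, Z) = -3 + u (t(u, Z) = -3 + u*1 = -3 + u)
-142*t(16, -1) = -142*(-3 + 16) = -142*13 = -1846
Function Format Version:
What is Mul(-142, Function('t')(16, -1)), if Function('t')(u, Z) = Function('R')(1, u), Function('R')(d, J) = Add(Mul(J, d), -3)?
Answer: -1846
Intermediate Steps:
Function('R')(d, J) = Add(-3, Mul(J, d))
Function('t')(u, Z) = Add(-3, u) (Function('t')(u, Z) = Add(-3, Mul(u, 1)) = Add(-3, u))
Mul(-142, Function('t')(16, -1)) = Mul(-142, Add(-3, 16)) = Mul(-142, 13) = -1846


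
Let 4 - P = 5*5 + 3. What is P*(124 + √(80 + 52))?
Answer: -2976 - 48*√33 ≈ -3251.7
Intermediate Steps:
P = -24 (P = 4 - (5*5 + 3) = 4 - (25 + 3) = 4 - 1*28 = 4 - 28 = -24)
P*(124 + √(80 + 52)) = -24*(124 + √(80 + 52)) = -24*(124 + √132) = -24*(124 + 2*√33) = -2976 - 48*√33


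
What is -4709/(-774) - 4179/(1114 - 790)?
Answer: -31645/4644 ≈ -6.8142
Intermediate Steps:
-4709/(-774) - 4179/(1114 - 790) = -4709*(-1/774) - 4179/324 = 4709/774 - 4179*1/324 = 4709/774 - 1393/108 = -31645/4644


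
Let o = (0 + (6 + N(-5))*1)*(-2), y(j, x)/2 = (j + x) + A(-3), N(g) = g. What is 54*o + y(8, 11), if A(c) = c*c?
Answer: -52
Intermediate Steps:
A(c) = c**2
y(j, x) = 18 + 2*j + 2*x (y(j, x) = 2*((j + x) + (-3)**2) = 2*((j + x) + 9) = 2*(9 + j + x) = 18 + 2*j + 2*x)
o = -2 (o = (0 + (6 - 5)*1)*(-2) = (0 + 1*1)*(-2) = (0 + 1)*(-2) = 1*(-2) = -2)
54*o + y(8, 11) = 54*(-2) + (18 + 2*8 + 2*11) = -108 + (18 + 16 + 22) = -108 + 56 = -52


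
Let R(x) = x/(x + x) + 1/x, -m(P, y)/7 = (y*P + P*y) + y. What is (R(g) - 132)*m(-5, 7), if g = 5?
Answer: -579033/10 ≈ -57903.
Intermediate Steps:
m(P, y) = -7*y - 14*P*y (m(P, y) = -7*((y*P + P*y) + y) = -7*((P*y + P*y) + y) = -7*(2*P*y + y) = -7*(y + 2*P*y) = -7*y - 14*P*y)
R(x) = 1/2 + 1/x (R(x) = x/((2*x)) + 1/x = x*(1/(2*x)) + 1/x = 1/2 + 1/x)
(R(g) - 132)*m(-5, 7) = ((1/2)*(2 + 5)/5 - 132)*(-7*7*(1 + 2*(-5))) = ((1/2)*(1/5)*7 - 132)*(-7*7*(1 - 10)) = (7/10 - 132)*(-7*7*(-9)) = -1313/10*441 = -579033/10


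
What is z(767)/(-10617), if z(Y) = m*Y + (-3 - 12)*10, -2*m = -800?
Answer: -306650/10617 ≈ -28.883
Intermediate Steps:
m = 400 (m = -½*(-800) = 400)
z(Y) = -150 + 400*Y (z(Y) = 400*Y + (-3 - 12)*10 = 400*Y - 15*10 = 400*Y - 150 = -150 + 400*Y)
z(767)/(-10617) = (-150 + 400*767)/(-10617) = (-150 + 306800)*(-1/10617) = 306650*(-1/10617) = -306650/10617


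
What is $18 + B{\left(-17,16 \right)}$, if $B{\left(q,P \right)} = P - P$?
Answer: $18$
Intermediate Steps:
$B{\left(q,P \right)} = 0$
$18 + B{\left(-17,16 \right)} = 18 + 0 = 18$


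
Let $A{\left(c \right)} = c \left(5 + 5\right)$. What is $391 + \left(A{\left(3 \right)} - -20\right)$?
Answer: $441$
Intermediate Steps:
$A{\left(c \right)} = 10 c$ ($A{\left(c \right)} = c 10 = 10 c$)
$391 + \left(A{\left(3 \right)} - -20\right) = 391 + \left(10 \cdot 3 - -20\right) = 391 + \left(30 + 20\right) = 391 + 50 = 441$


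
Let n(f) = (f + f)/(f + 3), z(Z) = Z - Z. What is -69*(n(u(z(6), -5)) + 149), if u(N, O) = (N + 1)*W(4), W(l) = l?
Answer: -72519/7 ≈ -10360.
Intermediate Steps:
z(Z) = 0
u(N, O) = 4 + 4*N (u(N, O) = (N + 1)*4 = (1 + N)*4 = 4 + 4*N)
n(f) = 2*f/(3 + f) (n(f) = (2*f)/(3 + f) = 2*f/(3 + f))
-69*(n(u(z(6), -5)) + 149) = -69*(2*(4 + 4*0)/(3 + (4 + 4*0)) + 149) = -69*(2*(4 + 0)/(3 + (4 + 0)) + 149) = -69*(2*4/(3 + 4) + 149) = -69*(2*4/7 + 149) = -69*(2*4*(⅐) + 149) = -69*(8/7 + 149) = -69*1051/7 = -72519/7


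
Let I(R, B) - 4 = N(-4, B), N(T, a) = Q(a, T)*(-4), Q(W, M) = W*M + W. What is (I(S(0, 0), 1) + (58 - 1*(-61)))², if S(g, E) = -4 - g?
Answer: 18225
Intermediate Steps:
Q(W, M) = W + M*W (Q(W, M) = M*W + W = W + M*W)
N(T, a) = -4*a*(1 + T) (N(T, a) = (a*(1 + T))*(-4) = -4*a*(1 + T))
I(R, B) = 4 + 12*B (I(R, B) = 4 - 4*B*(1 - 4) = 4 - 4*B*(-3) = 4 + 12*B)
(I(S(0, 0), 1) + (58 - 1*(-61)))² = ((4 + 12*1) + (58 - 1*(-61)))² = ((4 + 12) + (58 + 61))² = (16 + 119)² = 135² = 18225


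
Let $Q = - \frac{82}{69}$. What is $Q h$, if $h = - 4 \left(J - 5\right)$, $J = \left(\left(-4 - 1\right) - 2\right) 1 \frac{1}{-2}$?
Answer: $- \frac{164}{23} \approx -7.1304$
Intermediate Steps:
$J = \frac{7}{2}$ ($J = \left(-5 - 2\right) 1 \left(- \frac{1}{2}\right) = \left(-7\right) \left(- \frac{1}{2}\right) = \frac{7}{2} \approx 3.5$)
$Q = - \frac{82}{69}$ ($Q = \left(-82\right) \frac{1}{69} = - \frac{82}{69} \approx -1.1884$)
$h = 6$ ($h = - 4 \left(\frac{7}{2} - 5\right) = \left(-4\right) \left(- \frac{3}{2}\right) = 6$)
$Q h = \left(- \frac{82}{69}\right) 6 = - \frac{164}{23}$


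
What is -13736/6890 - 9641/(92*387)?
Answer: -277741517/122655780 ≈ -2.2644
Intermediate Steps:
-13736/6890 - 9641/(92*387) = -13736*1/6890 - 9641/35604 = -6868/3445 - 9641*1/35604 = -6868/3445 - 9641/35604 = -277741517/122655780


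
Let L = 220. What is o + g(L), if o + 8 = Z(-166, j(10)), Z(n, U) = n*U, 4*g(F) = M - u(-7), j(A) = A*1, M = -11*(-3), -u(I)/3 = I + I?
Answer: -6681/4 ≈ -1670.3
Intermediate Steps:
u(I) = -6*I (u(I) = -3*(I + I) = -6*I)
M = 33
j(A) = A
g(F) = -9/4 (g(F) = (33 - (-6)*(-7))/4 = (33 - 1*42)/4 = (33 - 42)/4 = (¼)*(-9) = -9/4)
Z(n, U) = U*n
o = -1668 (o = -8 + 10*(-166) = -8 - 1660 = -1668)
o + g(L) = -1668 - 9/4 = -6681/4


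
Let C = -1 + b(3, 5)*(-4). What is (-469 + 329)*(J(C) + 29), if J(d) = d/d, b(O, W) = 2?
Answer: -4200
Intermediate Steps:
C = -9 (C = -1 + 2*(-4) = -1 - 8 = -9)
J(d) = 1
(-469 + 329)*(J(C) + 29) = (-469 + 329)*(1 + 29) = -140*30 = -4200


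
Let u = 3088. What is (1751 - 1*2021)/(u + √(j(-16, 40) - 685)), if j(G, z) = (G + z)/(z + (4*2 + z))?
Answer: -2292840/26225179 + 135*I*√20713/26225179 ≈ -0.087429 + 0.00074086*I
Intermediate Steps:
j(G, z) = (G + z)/(8 + 2*z) (j(G, z) = (G + z)/(z + (8 + z)) = (G + z)/(8 + 2*z))
(1751 - 1*2021)/(u + √(j(-16, 40) - 685)) = (1751 - 1*2021)/(3088 + √((-16 + 40)/(2*(4 + 40)) - 685)) = (1751 - 2021)/(3088 + √((½)*24/44 - 685)) = -270/(3088 + √((½)*(1/44)*24 - 685)) = -270/(3088 + √(3/11 - 685)) = -270/(3088 + √(-7532/11)) = -270/(3088 + 2*I*√20713/11)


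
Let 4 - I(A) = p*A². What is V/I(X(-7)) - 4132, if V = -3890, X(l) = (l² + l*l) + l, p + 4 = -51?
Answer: -1881960478/455459 ≈ -4132.0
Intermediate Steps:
p = -55 (p = -4 - 51 = -55)
X(l) = l + 2*l² (X(l) = (l² + l²) + l = 2*l² + l = l + 2*l²)
I(A) = 4 + 55*A² (I(A) = 4 - (-55)*A² = 4 + 55*A²)
V/I(X(-7)) - 4132 = -3890/(4 + 55*(-7*(1 + 2*(-7)))²) - 4132 = -3890/(4 + 55*(-7*(1 - 14))²) - 4132 = -3890/(4 + 55*(-7*(-13))²) - 4132 = -3890/(4 + 55*91²) - 4132 = -3890/(4 + 55*8281) - 4132 = -3890/(4 + 455455) - 4132 = -3890/455459 - 4132 = -1881960478/455459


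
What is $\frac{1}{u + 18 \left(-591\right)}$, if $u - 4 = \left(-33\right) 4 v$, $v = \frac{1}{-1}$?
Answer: $- \frac{1}{10502} \approx -9.522 \cdot 10^{-5}$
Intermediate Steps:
$v = -1$
$u = 136$ ($u = 4 + \left(-33\right) 4 \left(-1\right) = 4 - -132 = 4 + 132 = 136$)
$\frac{1}{u + 18 \left(-591\right)} = \frac{1}{136 + 18 \left(-591\right)} = \frac{1}{136 - 10638} = \frac{1}{-10502} = - \frac{1}{10502}$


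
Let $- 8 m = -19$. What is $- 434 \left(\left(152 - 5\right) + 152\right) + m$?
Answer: $- \frac{1038109}{8} \approx -1.2976 \cdot 10^{5}$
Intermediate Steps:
$m = \frac{19}{8}$ ($m = \left(- \frac{1}{8}\right) \left(-19\right) = \frac{19}{8} \approx 2.375$)
$- 434 \left(\left(152 - 5\right) + 152\right) + m = - 434 \left(\left(152 - 5\right) + 152\right) + \frac{19}{8} = - 434 \left(147 + 152\right) + \frac{19}{8} = \left(-434\right) 299 + \frac{19}{8} = -129766 + \frac{19}{8} = - \frac{1038109}{8}$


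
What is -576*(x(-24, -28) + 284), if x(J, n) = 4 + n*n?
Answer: -617472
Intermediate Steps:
x(J, n) = 4 + n²
-576*(x(-24, -28) + 284) = -576*((4 + (-28)²) + 284) = -576*((4 + 784) + 284) = -576*(788 + 284) = -576*1072 = -617472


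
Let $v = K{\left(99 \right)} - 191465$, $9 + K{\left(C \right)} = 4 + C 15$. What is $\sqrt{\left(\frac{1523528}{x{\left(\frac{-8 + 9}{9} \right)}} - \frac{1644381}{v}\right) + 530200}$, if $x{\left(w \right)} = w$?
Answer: $\frac{\sqrt{514053603685763485}}{189985} \approx 3773.9$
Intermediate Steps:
$K{\left(C \right)} = -5 + 15 C$ ($K{\left(C \right)} = -9 + \left(4 + C 15\right) = -9 + \left(4 + 15 C\right) = -5 + 15 C$)
$v = -189985$ ($v = \left(-5 + 15 \cdot 99\right) - 191465 = \left(-5 + 1485\right) - 191465 = 1480 - 191465 = -189985$)
$\sqrt{\left(\frac{1523528}{x{\left(\frac{-8 + 9}{9} \right)}} - \frac{1644381}{v}\right) + 530200} = \sqrt{\left(\frac{1523528}{\frac{1}{9} \left(-8 + 9\right)} - \frac{1644381}{-189985}\right) + 530200} = \sqrt{\left(\frac{1523528}{\frac{1}{9} \cdot 1} - - \frac{1644381}{189985}\right) + 530200} = \sqrt{\left(1523528 \frac{1}{\frac{1}{9}} + \frac{1644381}{189985}\right) + 530200} = \sqrt{\left(1523528 \cdot 9 + \frac{1644381}{189985}\right) + 530200} = \sqrt{\left(13711752 + \frac{1644381}{189985}\right) + 530200} = \sqrt{\frac{2605028848101}{189985} + 530200} = \sqrt{\frac{2705758895101}{189985}} = \frac{\sqrt{514053603685763485}}{189985}$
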